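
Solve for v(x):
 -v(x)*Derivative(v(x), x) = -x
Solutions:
 v(x) = -sqrt(C1 + x^2)
 v(x) = sqrt(C1 + x^2)


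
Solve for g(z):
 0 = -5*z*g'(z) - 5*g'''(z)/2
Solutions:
 g(z) = C1 + Integral(C2*airyai(-2^(1/3)*z) + C3*airybi(-2^(1/3)*z), z)


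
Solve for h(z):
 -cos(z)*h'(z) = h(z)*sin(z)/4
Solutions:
 h(z) = C1*cos(z)^(1/4)


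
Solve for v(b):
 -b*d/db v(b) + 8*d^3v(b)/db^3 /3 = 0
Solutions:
 v(b) = C1 + Integral(C2*airyai(3^(1/3)*b/2) + C3*airybi(3^(1/3)*b/2), b)


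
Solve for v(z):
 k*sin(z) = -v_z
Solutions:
 v(z) = C1 + k*cos(z)


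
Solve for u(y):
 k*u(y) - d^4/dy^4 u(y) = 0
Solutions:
 u(y) = C1*exp(-k^(1/4)*y) + C2*exp(k^(1/4)*y) + C3*exp(-I*k^(1/4)*y) + C4*exp(I*k^(1/4)*y)


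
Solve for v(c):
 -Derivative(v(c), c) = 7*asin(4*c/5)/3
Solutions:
 v(c) = C1 - 7*c*asin(4*c/5)/3 - 7*sqrt(25 - 16*c^2)/12


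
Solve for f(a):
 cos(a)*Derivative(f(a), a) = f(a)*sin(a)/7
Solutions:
 f(a) = C1/cos(a)^(1/7)


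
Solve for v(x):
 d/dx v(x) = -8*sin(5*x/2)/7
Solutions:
 v(x) = C1 + 16*cos(5*x/2)/35


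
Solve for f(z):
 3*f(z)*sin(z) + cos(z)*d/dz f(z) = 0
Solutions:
 f(z) = C1*cos(z)^3


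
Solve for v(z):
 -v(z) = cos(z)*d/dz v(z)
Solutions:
 v(z) = C1*sqrt(sin(z) - 1)/sqrt(sin(z) + 1)


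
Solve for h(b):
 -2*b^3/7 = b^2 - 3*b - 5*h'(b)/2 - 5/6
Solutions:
 h(b) = C1 + b^4/35 + 2*b^3/15 - 3*b^2/5 - b/3


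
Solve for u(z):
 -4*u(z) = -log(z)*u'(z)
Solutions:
 u(z) = C1*exp(4*li(z))


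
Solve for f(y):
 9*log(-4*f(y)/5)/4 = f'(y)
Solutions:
 -4*Integral(1/(log(-_y) - log(5) + 2*log(2)), (_y, f(y)))/9 = C1 - y


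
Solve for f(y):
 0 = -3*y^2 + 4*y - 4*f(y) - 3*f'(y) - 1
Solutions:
 f(y) = C1*exp(-4*y/3) - 3*y^2/4 + 17*y/8 - 59/32


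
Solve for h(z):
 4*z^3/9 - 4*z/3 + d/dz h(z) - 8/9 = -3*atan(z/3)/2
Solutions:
 h(z) = C1 - z^4/9 + 2*z^2/3 - 3*z*atan(z/3)/2 + 8*z/9 + 9*log(z^2 + 9)/4


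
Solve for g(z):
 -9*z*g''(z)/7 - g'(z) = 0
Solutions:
 g(z) = C1 + C2*z^(2/9)


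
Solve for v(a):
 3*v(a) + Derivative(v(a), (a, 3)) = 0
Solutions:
 v(a) = C3*exp(-3^(1/3)*a) + (C1*sin(3^(5/6)*a/2) + C2*cos(3^(5/6)*a/2))*exp(3^(1/3)*a/2)


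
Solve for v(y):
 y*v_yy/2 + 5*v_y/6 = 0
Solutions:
 v(y) = C1 + C2/y^(2/3)


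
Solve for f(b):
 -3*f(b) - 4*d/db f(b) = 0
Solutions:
 f(b) = C1*exp(-3*b/4)


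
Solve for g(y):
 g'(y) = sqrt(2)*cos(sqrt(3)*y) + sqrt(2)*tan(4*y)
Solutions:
 g(y) = C1 - sqrt(2)*log(cos(4*y))/4 + sqrt(6)*sin(sqrt(3)*y)/3


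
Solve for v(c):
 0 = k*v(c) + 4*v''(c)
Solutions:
 v(c) = C1*exp(-c*sqrt(-k)/2) + C2*exp(c*sqrt(-k)/2)


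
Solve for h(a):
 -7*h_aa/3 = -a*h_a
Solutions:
 h(a) = C1 + C2*erfi(sqrt(42)*a/14)


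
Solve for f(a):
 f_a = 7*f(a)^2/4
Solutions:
 f(a) = -4/(C1 + 7*a)


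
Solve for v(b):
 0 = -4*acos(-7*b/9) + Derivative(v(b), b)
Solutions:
 v(b) = C1 + 4*b*acos(-7*b/9) + 4*sqrt(81 - 49*b^2)/7


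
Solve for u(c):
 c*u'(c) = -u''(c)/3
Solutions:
 u(c) = C1 + C2*erf(sqrt(6)*c/2)


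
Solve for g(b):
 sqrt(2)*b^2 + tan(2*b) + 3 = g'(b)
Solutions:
 g(b) = C1 + sqrt(2)*b^3/3 + 3*b - log(cos(2*b))/2


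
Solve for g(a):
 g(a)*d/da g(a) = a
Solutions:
 g(a) = -sqrt(C1 + a^2)
 g(a) = sqrt(C1 + a^2)


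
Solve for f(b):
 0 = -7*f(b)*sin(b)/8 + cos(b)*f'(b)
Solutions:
 f(b) = C1/cos(b)^(7/8)


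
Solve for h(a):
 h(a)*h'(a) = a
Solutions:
 h(a) = -sqrt(C1 + a^2)
 h(a) = sqrt(C1 + a^2)


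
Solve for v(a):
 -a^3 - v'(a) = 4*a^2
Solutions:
 v(a) = C1 - a^4/4 - 4*a^3/3


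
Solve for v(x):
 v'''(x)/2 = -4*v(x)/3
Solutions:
 v(x) = C3*exp(-2*3^(2/3)*x/3) + (C1*sin(3^(1/6)*x) + C2*cos(3^(1/6)*x))*exp(3^(2/3)*x/3)


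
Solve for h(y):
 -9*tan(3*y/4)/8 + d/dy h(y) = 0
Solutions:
 h(y) = C1 - 3*log(cos(3*y/4))/2


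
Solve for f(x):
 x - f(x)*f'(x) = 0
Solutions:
 f(x) = -sqrt(C1 + x^2)
 f(x) = sqrt(C1 + x^2)


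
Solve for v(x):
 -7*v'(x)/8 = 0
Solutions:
 v(x) = C1


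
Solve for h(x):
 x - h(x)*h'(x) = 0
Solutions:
 h(x) = -sqrt(C1 + x^2)
 h(x) = sqrt(C1 + x^2)


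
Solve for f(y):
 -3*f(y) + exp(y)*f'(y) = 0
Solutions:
 f(y) = C1*exp(-3*exp(-y))


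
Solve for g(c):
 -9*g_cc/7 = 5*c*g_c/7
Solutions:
 g(c) = C1 + C2*erf(sqrt(10)*c/6)


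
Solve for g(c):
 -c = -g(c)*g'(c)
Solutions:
 g(c) = -sqrt(C1 + c^2)
 g(c) = sqrt(C1 + c^2)


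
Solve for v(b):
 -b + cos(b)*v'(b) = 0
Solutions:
 v(b) = C1 + Integral(b/cos(b), b)


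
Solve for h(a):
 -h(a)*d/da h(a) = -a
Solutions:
 h(a) = -sqrt(C1 + a^2)
 h(a) = sqrt(C1 + a^2)


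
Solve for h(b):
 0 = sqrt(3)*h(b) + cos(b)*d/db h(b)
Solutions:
 h(b) = C1*(sin(b) - 1)^(sqrt(3)/2)/(sin(b) + 1)^(sqrt(3)/2)


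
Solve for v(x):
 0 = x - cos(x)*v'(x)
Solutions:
 v(x) = C1 + Integral(x/cos(x), x)


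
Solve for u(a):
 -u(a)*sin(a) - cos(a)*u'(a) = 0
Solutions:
 u(a) = C1*cos(a)


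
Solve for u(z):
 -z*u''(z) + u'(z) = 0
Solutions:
 u(z) = C1 + C2*z^2


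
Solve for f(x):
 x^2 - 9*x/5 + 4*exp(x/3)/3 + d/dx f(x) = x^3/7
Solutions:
 f(x) = C1 + x^4/28 - x^3/3 + 9*x^2/10 - 4*exp(x/3)


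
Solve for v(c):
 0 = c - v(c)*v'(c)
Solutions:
 v(c) = -sqrt(C1 + c^2)
 v(c) = sqrt(C1 + c^2)


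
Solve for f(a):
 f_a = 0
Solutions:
 f(a) = C1


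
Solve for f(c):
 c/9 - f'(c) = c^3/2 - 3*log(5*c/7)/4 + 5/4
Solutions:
 f(c) = C1 - c^4/8 + c^2/18 + 3*c*log(c)/4 - 2*c - 3*c*log(7)/4 + 3*c*log(5)/4


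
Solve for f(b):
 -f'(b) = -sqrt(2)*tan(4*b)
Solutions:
 f(b) = C1 - sqrt(2)*log(cos(4*b))/4


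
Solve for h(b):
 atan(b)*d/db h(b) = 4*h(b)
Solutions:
 h(b) = C1*exp(4*Integral(1/atan(b), b))


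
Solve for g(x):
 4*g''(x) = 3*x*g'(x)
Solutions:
 g(x) = C1 + C2*erfi(sqrt(6)*x/4)


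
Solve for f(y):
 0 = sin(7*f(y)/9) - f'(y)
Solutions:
 -y + 9*log(cos(7*f(y)/9) - 1)/14 - 9*log(cos(7*f(y)/9) + 1)/14 = C1


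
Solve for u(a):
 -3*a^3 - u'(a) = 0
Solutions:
 u(a) = C1 - 3*a^4/4


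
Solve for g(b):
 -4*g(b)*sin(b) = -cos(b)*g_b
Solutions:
 g(b) = C1/cos(b)^4


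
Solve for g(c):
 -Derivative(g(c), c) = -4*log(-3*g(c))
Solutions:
 -Integral(1/(log(-_y) + log(3)), (_y, g(c)))/4 = C1 - c


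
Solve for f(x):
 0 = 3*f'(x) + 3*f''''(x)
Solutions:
 f(x) = C1 + C4*exp(-x) + (C2*sin(sqrt(3)*x/2) + C3*cos(sqrt(3)*x/2))*exp(x/2)


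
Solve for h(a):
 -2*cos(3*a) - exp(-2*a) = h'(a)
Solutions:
 h(a) = C1 - 2*sin(3*a)/3 + exp(-2*a)/2


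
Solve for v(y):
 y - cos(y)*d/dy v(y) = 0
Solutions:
 v(y) = C1 + Integral(y/cos(y), y)


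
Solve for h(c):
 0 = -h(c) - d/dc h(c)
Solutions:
 h(c) = C1*exp(-c)


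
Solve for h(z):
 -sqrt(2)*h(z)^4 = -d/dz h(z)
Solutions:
 h(z) = (-1/(C1 + 3*sqrt(2)*z))^(1/3)
 h(z) = (-1/(C1 + sqrt(2)*z))^(1/3)*(-3^(2/3) - 3*3^(1/6)*I)/6
 h(z) = (-1/(C1 + sqrt(2)*z))^(1/3)*(-3^(2/3) + 3*3^(1/6)*I)/6


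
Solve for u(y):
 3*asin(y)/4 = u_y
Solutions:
 u(y) = C1 + 3*y*asin(y)/4 + 3*sqrt(1 - y^2)/4


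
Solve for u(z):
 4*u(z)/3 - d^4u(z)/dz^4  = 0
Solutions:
 u(z) = C1*exp(-sqrt(2)*3^(3/4)*z/3) + C2*exp(sqrt(2)*3^(3/4)*z/3) + C3*sin(sqrt(2)*3^(3/4)*z/3) + C4*cos(sqrt(2)*3^(3/4)*z/3)


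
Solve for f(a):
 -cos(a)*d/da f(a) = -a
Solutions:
 f(a) = C1 + Integral(a/cos(a), a)


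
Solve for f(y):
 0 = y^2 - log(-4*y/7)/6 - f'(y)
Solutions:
 f(y) = C1 + y^3/3 - y*log(-y)/6 + y*(-2*log(2) + 1 + log(7))/6


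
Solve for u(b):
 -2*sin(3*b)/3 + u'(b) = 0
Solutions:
 u(b) = C1 - 2*cos(3*b)/9


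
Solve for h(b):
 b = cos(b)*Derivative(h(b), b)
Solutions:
 h(b) = C1 + Integral(b/cos(b), b)


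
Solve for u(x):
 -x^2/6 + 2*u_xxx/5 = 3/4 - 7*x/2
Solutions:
 u(x) = C1 + C2*x + C3*x^2 + x^5/144 - 35*x^4/96 + 5*x^3/16


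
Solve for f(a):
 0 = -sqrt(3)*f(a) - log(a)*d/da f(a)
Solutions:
 f(a) = C1*exp(-sqrt(3)*li(a))


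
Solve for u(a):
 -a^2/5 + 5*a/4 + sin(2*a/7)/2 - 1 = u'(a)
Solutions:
 u(a) = C1 - a^3/15 + 5*a^2/8 - a - 7*cos(2*a/7)/4


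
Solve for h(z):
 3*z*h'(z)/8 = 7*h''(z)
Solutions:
 h(z) = C1 + C2*erfi(sqrt(21)*z/28)


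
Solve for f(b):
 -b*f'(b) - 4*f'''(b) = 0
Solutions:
 f(b) = C1 + Integral(C2*airyai(-2^(1/3)*b/2) + C3*airybi(-2^(1/3)*b/2), b)


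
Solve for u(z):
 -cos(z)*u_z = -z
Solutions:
 u(z) = C1 + Integral(z/cos(z), z)


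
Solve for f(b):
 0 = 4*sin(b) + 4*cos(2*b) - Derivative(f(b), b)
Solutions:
 f(b) = C1 + 2*sin(2*b) - 4*cos(b)


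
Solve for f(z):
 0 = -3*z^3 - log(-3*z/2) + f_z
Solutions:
 f(z) = C1 + 3*z^4/4 + z*log(-z) + z*(-1 - log(2) + log(3))


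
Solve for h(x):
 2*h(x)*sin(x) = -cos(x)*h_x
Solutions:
 h(x) = C1*cos(x)^2


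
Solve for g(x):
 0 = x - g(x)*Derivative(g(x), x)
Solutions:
 g(x) = -sqrt(C1 + x^2)
 g(x) = sqrt(C1 + x^2)


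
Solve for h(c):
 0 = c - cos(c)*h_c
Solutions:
 h(c) = C1 + Integral(c/cos(c), c)


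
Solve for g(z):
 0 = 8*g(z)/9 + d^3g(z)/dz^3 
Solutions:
 g(z) = C3*exp(-2*3^(1/3)*z/3) + (C1*sin(3^(5/6)*z/3) + C2*cos(3^(5/6)*z/3))*exp(3^(1/3)*z/3)


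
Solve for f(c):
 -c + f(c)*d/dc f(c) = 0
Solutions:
 f(c) = -sqrt(C1 + c^2)
 f(c) = sqrt(C1 + c^2)


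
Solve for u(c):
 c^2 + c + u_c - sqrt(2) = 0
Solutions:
 u(c) = C1 - c^3/3 - c^2/2 + sqrt(2)*c


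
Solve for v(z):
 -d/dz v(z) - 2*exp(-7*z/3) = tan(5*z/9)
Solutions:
 v(z) = C1 - 9*log(tan(5*z/9)^2 + 1)/10 + 6*exp(-7*z/3)/7


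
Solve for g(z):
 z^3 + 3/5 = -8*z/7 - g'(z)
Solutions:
 g(z) = C1 - z^4/4 - 4*z^2/7 - 3*z/5


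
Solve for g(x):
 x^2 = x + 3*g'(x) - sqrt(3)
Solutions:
 g(x) = C1 + x^3/9 - x^2/6 + sqrt(3)*x/3


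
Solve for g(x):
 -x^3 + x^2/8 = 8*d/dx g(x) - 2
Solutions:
 g(x) = C1 - x^4/32 + x^3/192 + x/4


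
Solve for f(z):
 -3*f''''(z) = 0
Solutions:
 f(z) = C1 + C2*z + C3*z^2 + C4*z^3


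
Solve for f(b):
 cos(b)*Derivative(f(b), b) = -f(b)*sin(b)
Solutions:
 f(b) = C1*cos(b)


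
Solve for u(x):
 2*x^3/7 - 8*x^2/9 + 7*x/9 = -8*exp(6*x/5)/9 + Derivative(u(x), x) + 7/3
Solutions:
 u(x) = C1 + x^4/14 - 8*x^3/27 + 7*x^2/18 - 7*x/3 + 20*exp(6*x/5)/27


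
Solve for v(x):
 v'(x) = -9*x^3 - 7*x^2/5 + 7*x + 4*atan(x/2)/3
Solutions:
 v(x) = C1 - 9*x^4/4 - 7*x^3/15 + 7*x^2/2 + 4*x*atan(x/2)/3 - 4*log(x^2 + 4)/3


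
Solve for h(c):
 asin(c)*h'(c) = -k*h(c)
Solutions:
 h(c) = C1*exp(-k*Integral(1/asin(c), c))


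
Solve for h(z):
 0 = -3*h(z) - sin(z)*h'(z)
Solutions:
 h(z) = C1*(cos(z) + 1)^(3/2)/(cos(z) - 1)^(3/2)


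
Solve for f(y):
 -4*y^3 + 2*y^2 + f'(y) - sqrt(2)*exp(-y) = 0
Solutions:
 f(y) = C1 + y^4 - 2*y^3/3 - sqrt(2)*exp(-y)


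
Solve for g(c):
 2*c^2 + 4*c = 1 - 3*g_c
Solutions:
 g(c) = C1 - 2*c^3/9 - 2*c^2/3 + c/3


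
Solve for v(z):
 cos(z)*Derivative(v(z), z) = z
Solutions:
 v(z) = C1 + Integral(z/cos(z), z)


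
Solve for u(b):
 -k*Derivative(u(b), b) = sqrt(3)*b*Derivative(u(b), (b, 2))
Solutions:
 u(b) = C1 + b^(-sqrt(3)*re(k)/3 + 1)*(C2*sin(sqrt(3)*log(b)*Abs(im(k))/3) + C3*cos(sqrt(3)*log(b)*im(k)/3))


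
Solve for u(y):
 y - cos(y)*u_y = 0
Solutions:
 u(y) = C1 + Integral(y/cos(y), y)


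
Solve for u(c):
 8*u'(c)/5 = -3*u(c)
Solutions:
 u(c) = C1*exp(-15*c/8)


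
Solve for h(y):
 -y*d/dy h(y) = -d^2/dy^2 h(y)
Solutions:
 h(y) = C1 + C2*erfi(sqrt(2)*y/2)


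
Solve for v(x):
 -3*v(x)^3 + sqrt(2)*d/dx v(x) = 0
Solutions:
 v(x) = -sqrt(-1/(C1 + 3*sqrt(2)*x))
 v(x) = sqrt(-1/(C1 + 3*sqrt(2)*x))


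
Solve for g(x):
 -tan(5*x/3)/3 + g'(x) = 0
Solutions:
 g(x) = C1 - log(cos(5*x/3))/5


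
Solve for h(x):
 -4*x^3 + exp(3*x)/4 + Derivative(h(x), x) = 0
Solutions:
 h(x) = C1 + x^4 - exp(3*x)/12


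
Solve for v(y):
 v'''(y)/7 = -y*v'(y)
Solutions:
 v(y) = C1 + Integral(C2*airyai(-7^(1/3)*y) + C3*airybi(-7^(1/3)*y), y)


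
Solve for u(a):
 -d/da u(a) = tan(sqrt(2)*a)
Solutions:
 u(a) = C1 + sqrt(2)*log(cos(sqrt(2)*a))/2


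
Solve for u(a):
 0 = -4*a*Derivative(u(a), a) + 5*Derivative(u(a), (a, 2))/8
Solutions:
 u(a) = C1 + C2*erfi(4*sqrt(5)*a/5)


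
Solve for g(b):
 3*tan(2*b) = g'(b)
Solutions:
 g(b) = C1 - 3*log(cos(2*b))/2


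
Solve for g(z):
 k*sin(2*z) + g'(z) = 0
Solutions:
 g(z) = C1 + k*cos(2*z)/2


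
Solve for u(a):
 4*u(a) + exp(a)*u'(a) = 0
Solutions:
 u(a) = C1*exp(4*exp(-a))


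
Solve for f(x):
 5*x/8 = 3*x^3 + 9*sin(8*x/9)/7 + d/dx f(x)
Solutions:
 f(x) = C1 - 3*x^4/4 + 5*x^2/16 + 81*cos(8*x/9)/56


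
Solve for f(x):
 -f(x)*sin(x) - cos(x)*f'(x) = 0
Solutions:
 f(x) = C1*cos(x)


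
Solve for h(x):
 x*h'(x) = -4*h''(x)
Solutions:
 h(x) = C1 + C2*erf(sqrt(2)*x/4)


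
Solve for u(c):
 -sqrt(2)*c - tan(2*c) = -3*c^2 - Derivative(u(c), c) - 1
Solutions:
 u(c) = C1 - c^3 + sqrt(2)*c^2/2 - c - log(cos(2*c))/2


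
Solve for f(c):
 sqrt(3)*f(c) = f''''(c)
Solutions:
 f(c) = C1*exp(-3^(1/8)*c) + C2*exp(3^(1/8)*c) + C3*sin(3^(1/8)*c) + C4*cos(3^(1/8)*c)


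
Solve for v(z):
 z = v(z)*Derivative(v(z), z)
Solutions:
 v(z) = -sqrt(C1 + z^2)
 v(z) = sqrt(C1 + z^2)


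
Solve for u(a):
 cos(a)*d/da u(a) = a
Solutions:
 u(a) = C1 + Integral(a/cos(a), a)


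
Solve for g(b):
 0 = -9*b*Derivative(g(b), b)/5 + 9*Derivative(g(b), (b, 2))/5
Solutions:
 g(b) = C1 + C2*erfi(sqrt(2)*b/2)


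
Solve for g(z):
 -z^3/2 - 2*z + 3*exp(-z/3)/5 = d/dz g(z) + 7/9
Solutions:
 g(z) = C1 - z^4/8 - z^2 - 7*z/9 - 9*exp(-z/3)/5


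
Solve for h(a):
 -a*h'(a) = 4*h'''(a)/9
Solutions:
 h(a) = C1 + Integral(C2*airyai(-2^(1/3)*3^(2/3)*a/2) + C3*airybi(-2^(1/3)*3^(2/3)*a/2), a)


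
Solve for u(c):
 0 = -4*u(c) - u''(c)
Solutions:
 u(c) = C1*sin(2*c) + C2*cos(2*c)


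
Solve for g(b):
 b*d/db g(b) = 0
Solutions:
 g(b) = C1


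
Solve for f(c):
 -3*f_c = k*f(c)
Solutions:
 f(c) = C1*exp(-c*k/3)


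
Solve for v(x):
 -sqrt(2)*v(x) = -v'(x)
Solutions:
 v(x) = C1*exp(sqrt(2)*x)


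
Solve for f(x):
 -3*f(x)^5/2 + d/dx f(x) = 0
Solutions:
 f(x) = -(-1/(C1 + 6*x))^(1/4)
 f(x) = (-1/(C1 + 6*x))^(1/4)
 f(x) = -I*(-1/(C1 + 6*x))^(1/4)
 f(x) = I*(-1/(C1 + 6*x))^(1/4)


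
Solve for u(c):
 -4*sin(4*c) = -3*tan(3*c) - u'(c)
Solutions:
 u(c) = C1 + log(cos(3*c)) - cos(4*c)


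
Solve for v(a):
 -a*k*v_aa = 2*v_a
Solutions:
 v(a) = C1 + a^(((re(k) - 2)*re(k) + im(k)^2)/(re(k)^2 + im(k)^2))*(C2*sin(2*log(a)*Abs(im(k))/(re(k)^2 + im(k)^2)) + C3*cos(2*log(a)*im(k)/(re(k)^2 + im(k)^2)))


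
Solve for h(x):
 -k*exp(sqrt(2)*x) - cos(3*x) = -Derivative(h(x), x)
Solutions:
 h(x) = C1 + sqrt(2)*k*exp(sqrt(2)*x)/2 + sin(3*x)/3


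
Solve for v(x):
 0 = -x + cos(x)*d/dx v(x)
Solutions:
 v(x) = C1 + Integral(x/cos(x), x)


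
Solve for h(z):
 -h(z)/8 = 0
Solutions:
 h(z) = 0


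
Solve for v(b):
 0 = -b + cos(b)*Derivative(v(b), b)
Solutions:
 v(b) = C1 + Integral(b/cos(b), b)


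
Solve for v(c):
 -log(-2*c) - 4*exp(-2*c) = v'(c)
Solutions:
 v(c) = C1 - c*log(-c) + c*(1 - log(2)) + 2*exp(-2*c)


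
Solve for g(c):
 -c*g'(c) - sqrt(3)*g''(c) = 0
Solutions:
 g(c) = C1 + C2*erf(sqrt(2)*3^(3/4)*c/6)


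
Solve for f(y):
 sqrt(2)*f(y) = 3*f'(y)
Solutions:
 f(y) = C1*exp(sqrt(2)*y/3)


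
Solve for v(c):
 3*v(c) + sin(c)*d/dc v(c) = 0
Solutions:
 v(c) = C1*(cos(c) + 1)^(3/2)/(cos(c) - 1)^(3/2)


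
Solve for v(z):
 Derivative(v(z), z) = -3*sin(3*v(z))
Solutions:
 v(z) = -acos((-C1 - exp(18*z))/(C1 - exp(18*z)))/3 + 2*pi/3
 v(z) = acos((-C1 - exp(18*z))/(C1 - exp(18*z)))/3


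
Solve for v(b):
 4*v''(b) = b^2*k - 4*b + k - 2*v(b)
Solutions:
 v(b) = C1*sin(sqrt(2)*b/2) + C2*cos(sqrt(2)*b/2) + b^2*k/2 - 2*b - 3*k/2


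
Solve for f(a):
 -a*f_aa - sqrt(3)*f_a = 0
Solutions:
 f(a) = C1 + C2*a^(1 - sqrt(3))


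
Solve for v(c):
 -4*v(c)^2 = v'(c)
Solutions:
 v(c) = 1/(C1 + 4*c)


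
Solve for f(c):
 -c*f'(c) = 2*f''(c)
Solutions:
 f(c) = C1 + C2*erf(c/2)


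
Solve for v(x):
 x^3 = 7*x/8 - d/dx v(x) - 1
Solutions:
 v(x) = C1 - x^4/4 + 7*x^2/16 - x


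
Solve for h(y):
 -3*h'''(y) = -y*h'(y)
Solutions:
 h(y) = C1 + Integral(C2*airyai(3^(2/3)*y/3) + C3*airybi(3^(2/3)*y/3), y)


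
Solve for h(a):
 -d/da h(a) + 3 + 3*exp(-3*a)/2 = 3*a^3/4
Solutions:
 h(a) = C1 - 3*a^4/16 + 3*a - exp(-3*a)/2


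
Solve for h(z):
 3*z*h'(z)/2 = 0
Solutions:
 h(z) = C1


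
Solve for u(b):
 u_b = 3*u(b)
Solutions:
 u(b) = C1*exp(3*b)


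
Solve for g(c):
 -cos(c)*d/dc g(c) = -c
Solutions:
 g(c) = C1 + Integral(c/cos(c), c)


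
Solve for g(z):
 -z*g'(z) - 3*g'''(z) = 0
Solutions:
 g(z) = C1 + Integral(C2*airyai(-3^(2/3)*z/3) + C3*airybi(-3^(2/3)*z/3), z)


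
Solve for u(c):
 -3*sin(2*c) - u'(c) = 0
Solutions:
 u(c) = C1 + 3*cos(2*c)/2


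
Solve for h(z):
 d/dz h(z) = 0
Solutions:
 h(z) = C1


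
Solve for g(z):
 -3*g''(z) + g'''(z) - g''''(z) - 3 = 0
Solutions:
 g(z) = C1 + C2*z - z^2/2 + (C3*sin(sqrt(11)*z/2) + C4*cos(sqrt(11)*z/2))*exp(z/2)


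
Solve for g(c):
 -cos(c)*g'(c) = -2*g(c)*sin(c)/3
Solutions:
 g(c) = C1/cos(c)^(2/3)


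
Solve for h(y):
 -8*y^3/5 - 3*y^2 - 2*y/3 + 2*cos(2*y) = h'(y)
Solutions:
 h(y) = C1 - 2*y^4/5 - y^3 - y^2/3 + sin(2*y)


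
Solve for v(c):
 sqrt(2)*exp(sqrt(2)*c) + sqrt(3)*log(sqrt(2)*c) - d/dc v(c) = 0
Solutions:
 v(c) = C1 + sqrt(3)*c*log(c) + sqrt(3)*c*(-1 + log(2)/2) + exp(sqrt(2)*c)


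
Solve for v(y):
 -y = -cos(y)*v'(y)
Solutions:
 v(y) = C1 + Integral(y/cos(y), y)


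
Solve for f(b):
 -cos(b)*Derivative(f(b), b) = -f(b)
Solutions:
 f(b) = C1*sqrt(sin(b) + 1)/sqrt(sin(b) - 1)


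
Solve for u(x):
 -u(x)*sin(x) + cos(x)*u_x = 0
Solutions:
 u(x) = C1/cos(x)


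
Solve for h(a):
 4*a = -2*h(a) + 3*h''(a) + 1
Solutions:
 h(a) = C1*exp(-sqrt(6)*a/3) + C2*exp(sqrt(6)*a/3) - 2*a + 1/2


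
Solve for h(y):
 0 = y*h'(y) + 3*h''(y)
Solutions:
 h(y) = C1 + C2*erf(sqrt(6)*y/6)


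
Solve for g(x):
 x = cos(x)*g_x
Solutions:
 g(x) = C1 + Integral(x/cos(x), x)


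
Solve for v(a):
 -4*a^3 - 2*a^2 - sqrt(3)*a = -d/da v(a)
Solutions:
 v(a) = C1 + a^4 + 2*a^3/3 + sqrt(3)*a^2/2


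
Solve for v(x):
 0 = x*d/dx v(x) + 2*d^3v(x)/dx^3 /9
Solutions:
 v(x) = C1 + Integral(C2*airyai(-6^(2/3)*x/2) + C3*airybi(-6^(2/3)*x/2), x)


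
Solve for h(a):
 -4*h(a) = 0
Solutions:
 h(a) = 0


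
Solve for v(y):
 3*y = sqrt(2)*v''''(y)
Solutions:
 v(y) = C1 + C2*y + C3*y^2 + C4*y^3 + sqrt(2)*y^5/80


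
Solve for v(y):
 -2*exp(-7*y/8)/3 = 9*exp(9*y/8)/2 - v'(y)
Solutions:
 v(y) = C1 + 4*exp(9*y/8) - 16*exp(-7*y/8)/21


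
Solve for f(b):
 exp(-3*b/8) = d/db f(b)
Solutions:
 f(b) = C1 - 8*exp(-3*b/8)/3


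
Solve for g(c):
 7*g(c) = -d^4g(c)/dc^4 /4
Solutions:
 g(c) = (C1*sin(7^(1/4)*c) + C2*cos(7^(1/4)*c))*exp(-7^(1/4)*c) + (C3*sin(7^(1/4)*c) + C4*cos(7^(1/4)*c))*exp(7^(1/4)*c)


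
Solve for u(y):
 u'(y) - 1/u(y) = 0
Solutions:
 u(y) = -sqrt(C1 + 2*y)
 u(y) = sqrt(C1 + 2*y)


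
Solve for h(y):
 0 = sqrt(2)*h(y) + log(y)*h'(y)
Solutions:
 h(y) = C1*exp(-sqrt(2)*li(y))


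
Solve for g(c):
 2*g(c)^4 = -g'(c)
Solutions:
 g(c) = (-3^(2/3) - 3*3^(1/6)*I)*(1/(C1 + 2*c))^(1/3)/6
 g(c) = (-3^(2/3) + 3*3^(1/6)*I)*(1/(C1 + 2*c))^(1/3)/6
 g(c) = (1/(C1 + 6*c))^(1/3)


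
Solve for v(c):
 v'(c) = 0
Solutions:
 v(c) = C1


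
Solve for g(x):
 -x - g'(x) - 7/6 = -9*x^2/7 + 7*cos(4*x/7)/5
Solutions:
 g(x) = C1 + 3*x^3/7 - x^2/2 - 7*x/6 - 49*sin(4*x/7)/20


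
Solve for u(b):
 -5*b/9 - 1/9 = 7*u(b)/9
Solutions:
 u(b) = -5*b/7 - 1/7


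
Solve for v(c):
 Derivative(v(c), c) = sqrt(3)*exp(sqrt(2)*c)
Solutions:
 v(c) = C1 + sqrt(6)*exp(sqrt(2)*c)/2


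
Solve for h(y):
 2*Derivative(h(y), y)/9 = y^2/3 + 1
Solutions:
 h(y) = C1 + y^3/2 + 9*y/2


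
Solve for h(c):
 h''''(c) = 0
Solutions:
 h(c) = C1 + C2*c + C3*c^2 + C4*c^3


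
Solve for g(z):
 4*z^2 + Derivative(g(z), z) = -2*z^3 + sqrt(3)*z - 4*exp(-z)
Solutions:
 g(z) = C1 - z^4/2 - 4*z^3/3 + sqrt(3)*z^2/2 + 4*exp(-z)


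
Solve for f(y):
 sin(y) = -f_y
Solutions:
 f(y) = C1 + cos(y)


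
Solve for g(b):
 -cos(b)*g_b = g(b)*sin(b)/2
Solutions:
 g(b) = C1*sqrt(cos(b))


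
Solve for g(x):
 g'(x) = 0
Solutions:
 g(x) = C1


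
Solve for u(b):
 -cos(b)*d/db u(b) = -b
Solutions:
 u(b) = C1 + Integral(b/cos(b), b)


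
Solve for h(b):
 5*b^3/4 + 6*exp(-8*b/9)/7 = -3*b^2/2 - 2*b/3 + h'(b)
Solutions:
 h(b) = C1 + 5*b^4/16 + b^3/2 + b^2/3 - 27*exp(-8*b/9)/28


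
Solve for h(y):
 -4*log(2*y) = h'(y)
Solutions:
 h(y) = C1 - 4*y*log(y) - y*log(16) + 4*y


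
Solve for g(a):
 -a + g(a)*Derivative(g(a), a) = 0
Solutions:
 g(a) = -sqrt(C1 + a^2)
 g(a) = sqrt(C1 + a^2)


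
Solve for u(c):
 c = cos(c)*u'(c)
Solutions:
 u(c) = C1 + Integral(c/cos(c), c)


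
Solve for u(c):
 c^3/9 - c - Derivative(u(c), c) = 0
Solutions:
 u(c) = C1 + c^4/36 - c^2/2


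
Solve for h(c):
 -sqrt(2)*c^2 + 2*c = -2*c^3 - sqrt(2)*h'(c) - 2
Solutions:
 h(c) = C1 - sqrt(2)*c^4/4 + c^3/3 - sqrt(2)*c^2/2 - sqrt(2)*c


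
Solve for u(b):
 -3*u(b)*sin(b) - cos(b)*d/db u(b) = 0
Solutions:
 u(b) = C1*cos(b)^3


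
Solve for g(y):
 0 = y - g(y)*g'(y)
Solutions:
 g(y) = -sqrt(C1 + y^2)
 g(y) = sqrt(C1 + y^2)


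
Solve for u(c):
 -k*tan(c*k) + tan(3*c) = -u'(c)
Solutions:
 u(c) = C1 + k*Piecewise((-log(cos(c*k))/k, Ne(k, 0)), (0, True)) + log(cos(3*c))/3


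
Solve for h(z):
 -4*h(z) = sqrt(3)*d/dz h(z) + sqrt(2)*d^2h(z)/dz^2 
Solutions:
 h(z) = (C1*sin(sqrt(2)*z*sqrt(-3 + 16*sqrt(2))/4) + C2*cos(sqrt(2)*z*sqrt(-3 + 16*sqrt(2))/4))*exp(-sqrt(6)*z/4)


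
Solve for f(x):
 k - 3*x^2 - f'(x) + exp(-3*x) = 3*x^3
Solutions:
 f(x) = C1 + k*x - 3*x^4/4 - x^3 - exp(-3*x)/3


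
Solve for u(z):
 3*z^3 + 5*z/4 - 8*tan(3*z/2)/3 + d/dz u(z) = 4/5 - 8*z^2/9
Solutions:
 u(z) = C1 - 3*z^4/4 - 8*z^3/27 - 5*z^2/8 + 4*z/5 - 16*log(cos(3*z/2))/9


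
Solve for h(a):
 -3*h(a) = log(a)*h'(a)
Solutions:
 h(a) = C1*exp(-3*li(a))


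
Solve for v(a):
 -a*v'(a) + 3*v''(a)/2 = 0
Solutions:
 v(a) = C1 + C2*erfi(sqrt(3)*a/3)


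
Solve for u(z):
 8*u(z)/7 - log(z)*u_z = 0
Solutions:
 u(z) = C1*exp(8*li(z)/7)


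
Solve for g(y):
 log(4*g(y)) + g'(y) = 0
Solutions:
 Integral(1/(log(_y) + 2*log(2)), (_y, g(y))) = C1 - y


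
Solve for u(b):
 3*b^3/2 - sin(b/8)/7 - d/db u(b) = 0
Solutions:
 u(b) = C1 + 3*b^4/8 + 8*cos(b/8)/7


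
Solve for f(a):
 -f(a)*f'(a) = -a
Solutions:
 f(a) = -sqrt(C1 + a^2)
 f(a) = sqrt(C1 + a^2)


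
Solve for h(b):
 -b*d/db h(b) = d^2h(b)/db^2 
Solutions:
 h(b) = C1 + C2*erf(sqrt(2)*b/2)


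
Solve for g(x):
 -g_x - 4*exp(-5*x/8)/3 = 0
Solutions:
 g(x) = C1 + 32*exp(-5*x/8)/15


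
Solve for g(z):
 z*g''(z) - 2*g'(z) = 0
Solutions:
 g(z) = C1 + C2*z^3


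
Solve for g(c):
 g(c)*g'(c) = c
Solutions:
 g(c) = -sqrt(C1 + c^2)
 g(c) = sqrt(C1 + c^2)


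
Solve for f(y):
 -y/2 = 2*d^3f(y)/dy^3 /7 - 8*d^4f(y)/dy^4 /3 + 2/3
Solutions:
 f(y) = C1 + C2*y + C3*y^2 + C4*exp(3*y/28) - 7*y^4/96 - 28*y^3/9


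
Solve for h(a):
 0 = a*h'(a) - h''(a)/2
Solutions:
 h(a) = C1 + C2*erfi(a)


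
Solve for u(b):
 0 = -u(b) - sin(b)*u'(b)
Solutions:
 u(b) = C1*sqrt(cos(b) + 1)/sqrt(cos(b) - 1)


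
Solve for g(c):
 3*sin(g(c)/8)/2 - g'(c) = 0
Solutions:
 -3*c/2 + 4*log(cos(g(c)/8) - 1) - 4*log(cos(g(c)/8) + 1) = C1


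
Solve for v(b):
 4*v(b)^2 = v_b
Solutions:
 v(b) = -1/(C1 + 4*b)


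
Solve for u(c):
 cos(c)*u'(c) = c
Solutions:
 u(c) = C1 + Integral(c/cos(c), c)


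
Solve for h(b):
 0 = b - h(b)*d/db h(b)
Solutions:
 h(b) = -sqrt(C1 + b^2)
 h(b) = sqrt(C1 + b^2)


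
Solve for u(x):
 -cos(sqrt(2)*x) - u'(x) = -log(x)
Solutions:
 u(x) = C1 + x*log(x) - x - sqrt(2)*sin(sqrt(2)*x)/2


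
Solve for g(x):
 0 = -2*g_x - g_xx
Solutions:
 g(x) = C1 + C2*exp(-2*x)


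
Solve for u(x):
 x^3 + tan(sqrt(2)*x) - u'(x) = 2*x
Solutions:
 u(x) = C1 + x^4/4 - x^2 - sqrt(2)*log(cos(sqrt(2)*x))/2


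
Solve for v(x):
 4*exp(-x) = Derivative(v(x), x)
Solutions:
 v(x) = C1 - 4*exp(-x)


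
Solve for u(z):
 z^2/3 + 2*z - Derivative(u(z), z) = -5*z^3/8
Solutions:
 u(z) = C1 + 5*z^4/32 + z^3/9 + z^2


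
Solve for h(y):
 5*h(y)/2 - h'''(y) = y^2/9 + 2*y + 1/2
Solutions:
 h(y) = C3*exp(2^(2/3)*5^(1/3)*y/2) + 2*y^2/45 + 4*y/5 + (C1*sin(2^(2/3)*sqrt(3)*5^(1/3)*y/4) + C2*cos(2^(2/3)*sqrt(3)*5^(1/3)*y/4))*exp(-2^(2/3)*5^(1/3)*y/4) + 1/5


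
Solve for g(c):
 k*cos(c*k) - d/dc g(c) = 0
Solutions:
 g(c) = C1 + sin(c*k)


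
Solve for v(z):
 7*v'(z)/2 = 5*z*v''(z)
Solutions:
 v(z) = C1 + C2*z^(17/10)


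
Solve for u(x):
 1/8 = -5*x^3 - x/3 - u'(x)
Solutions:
 u(x) = C1 - 5*x^4/4 - x^2/6 - x/8


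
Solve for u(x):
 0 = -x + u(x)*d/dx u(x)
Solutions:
 u(x) = -sqrt(C1 + x^2)
 u(x) = sqrt(C1 + x^2)


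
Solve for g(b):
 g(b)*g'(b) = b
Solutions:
 g(b) = -sqrt(C1 + b^2)
 g(b) = sqrt(C1 + b^2)


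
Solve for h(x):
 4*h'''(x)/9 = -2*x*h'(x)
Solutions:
 h(x) = C1 + Integral(C2*airyai(-6^(2/3)*x/2) + C3*airybi(-6^(2/3)*x/2), x)


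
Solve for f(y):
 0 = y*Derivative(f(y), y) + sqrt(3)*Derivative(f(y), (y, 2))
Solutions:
 f(y) = C1 + C2*erf(sqrt(2)*3^(3/4)*y/6)


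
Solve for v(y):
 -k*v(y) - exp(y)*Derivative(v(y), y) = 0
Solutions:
 v(y) = C1*exp(k*exp(-y))


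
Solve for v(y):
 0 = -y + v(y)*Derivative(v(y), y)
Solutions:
 v(y) = -sqrt(C1 + y^2)
 v(y) = sqrt(C1 + y^2)


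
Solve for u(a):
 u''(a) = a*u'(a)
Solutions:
 u(a) = C1 + C2*erfi(sqrt(2)*a/2)


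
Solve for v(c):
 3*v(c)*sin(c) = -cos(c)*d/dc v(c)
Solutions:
 v(c) = C1*cos(c)^3


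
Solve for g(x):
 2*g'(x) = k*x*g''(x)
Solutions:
 g(x) = C1 + x^(((re(k) + 2)*re(k) + im(k)^2)/(re(k)^2 + im(k)^2))*(C2*sin(2*log(x)*Abs(im(k))/(re(k)^2 + im(k)^2)) + C3*cos(2*log(x)*im(k)/(re(k)^2 + im(k)^2)))


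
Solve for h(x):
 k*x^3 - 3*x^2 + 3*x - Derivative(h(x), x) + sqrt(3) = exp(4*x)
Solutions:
 h(x) = C1 + k*x^4/4 - x^3 + 3*x^2/2 + sqrt(3)*x - exp(4*x)/4


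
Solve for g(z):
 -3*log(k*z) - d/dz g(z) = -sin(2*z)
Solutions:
 g(z) = C1 - 3*z*log(k*z) + 3*z - cos(2*z)/2


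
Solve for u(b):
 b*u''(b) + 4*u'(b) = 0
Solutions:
 u(b) = C1 + C2/b^3


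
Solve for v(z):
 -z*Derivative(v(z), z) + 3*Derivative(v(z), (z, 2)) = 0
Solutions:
 v(z) = C1 + C2*erfi(sqrt(6)*z/6)


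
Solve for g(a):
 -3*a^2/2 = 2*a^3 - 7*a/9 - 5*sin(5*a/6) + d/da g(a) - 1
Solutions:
 g(a) = C1 - a^4/2 - a^3/2 + 7*a^2/18 + a - 6*cos(5*a/6)


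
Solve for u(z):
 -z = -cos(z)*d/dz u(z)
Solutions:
 u(z) = C1 + Integral(z/cos(z), z)


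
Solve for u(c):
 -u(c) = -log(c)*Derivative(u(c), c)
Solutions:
 u(c) = C1*exp(li(c))


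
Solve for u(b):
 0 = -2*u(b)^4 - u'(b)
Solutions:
 u(b) = (-3^(2/3) - 3*3^(1/6)*I)*(1/(C1 + 2*b))^(1/3)/6
 u(b) = (-3^(2/3) + 3*3^(1/6)*I)*(1/(C1 + 2*b))^(1/3)/6
 u(b) = (1/(C1 + 6*b))^(1/3)


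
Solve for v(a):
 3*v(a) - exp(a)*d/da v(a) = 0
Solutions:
 v(a) = C1*exp(-3*exp(-a))


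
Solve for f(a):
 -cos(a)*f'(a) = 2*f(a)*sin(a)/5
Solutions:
 f(a) = C1*cos(a)^(2/5)


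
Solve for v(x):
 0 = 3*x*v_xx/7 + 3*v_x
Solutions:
 v(x) = C1 + C2/x^6


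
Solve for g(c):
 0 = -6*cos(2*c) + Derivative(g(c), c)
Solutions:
 g(c) = C1 + 3*sin(2*c)


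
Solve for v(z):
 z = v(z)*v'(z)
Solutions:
 v(z) = -sqrt(C1 + z^2)
 v(z) = sqrt(C1 + z^2)


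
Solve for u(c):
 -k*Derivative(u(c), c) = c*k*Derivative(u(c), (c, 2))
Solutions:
 u(c) = C1 + C2*log(c)


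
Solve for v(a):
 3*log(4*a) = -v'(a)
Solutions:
 v(a) = C1 - 3*a*log(a) - a*log(64) + 3*a


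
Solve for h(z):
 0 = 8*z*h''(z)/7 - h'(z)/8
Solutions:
 h(z) = C1 + C2*z^(71/64)


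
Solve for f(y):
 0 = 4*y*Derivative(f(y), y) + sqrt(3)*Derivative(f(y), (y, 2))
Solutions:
 f(y) = C1 + C2*erf(sqrt(2)*3^(3/4)*y/3)


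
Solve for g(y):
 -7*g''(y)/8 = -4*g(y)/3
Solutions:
 g(y) = C1*exp(-4*sqrt(42)*y/21) + C2*exp(4*sqrt(42)*y/21)


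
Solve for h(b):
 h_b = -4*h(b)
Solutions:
 h(b) = C1*exp(-4*b)


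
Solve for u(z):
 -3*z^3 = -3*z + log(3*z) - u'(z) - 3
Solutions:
 u(z) = C1 + 3*z^4/4 - 3*z^2/2 + z*log(z) - 4*z + z*log(3)


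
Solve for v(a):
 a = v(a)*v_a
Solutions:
 v(a) = -sqrt(C1 + a^2)
 v(a) = sqrt(C1 + a^2)


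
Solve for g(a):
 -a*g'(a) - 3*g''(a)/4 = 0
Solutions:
 g(a) = C1 + C2*erf(sqrt(6)*a/3)


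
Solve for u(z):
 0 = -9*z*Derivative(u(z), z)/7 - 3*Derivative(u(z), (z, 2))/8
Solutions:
 u(z) = C1 + C2*erf(2*sqrt(21)*z/7)


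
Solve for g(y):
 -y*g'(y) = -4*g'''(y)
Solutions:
 g(y) = C1 + Integral(C2*airyai(2^(1/3)*y/2) + C3*airybi(2^(1/3)*y/2), y)


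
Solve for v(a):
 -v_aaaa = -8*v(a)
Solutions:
 v(a) = C1*exp(-2^(3/4)*a) + C2*exp(2^(3/4)*a) + C3*sin(2^(3/4)*a) + C4*cos(2^(3/4)*a)


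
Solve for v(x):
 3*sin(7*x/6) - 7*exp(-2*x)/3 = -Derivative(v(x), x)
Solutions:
 v(x) = C1 + 18*cos(7*x/6)/7 - 7*exp(-2*x)/6


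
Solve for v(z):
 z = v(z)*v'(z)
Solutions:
 v(z) = -sqrt(C1 + z^2)
 v(z) = sqrt(C1 + z^2)


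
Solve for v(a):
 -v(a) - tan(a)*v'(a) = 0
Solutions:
 v(a) = C1/sin(a)


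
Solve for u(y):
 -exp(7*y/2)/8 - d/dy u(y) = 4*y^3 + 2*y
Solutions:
 u(y) = C1 - y^4 - y^2 - exp(7*y/2)/28


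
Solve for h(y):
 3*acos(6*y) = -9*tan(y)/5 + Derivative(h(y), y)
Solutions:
 h(y) = C1 + 3*y*acos(6*y) - sqrt(1 - 36*y^2)/2 - 9*log(cos(y))/5


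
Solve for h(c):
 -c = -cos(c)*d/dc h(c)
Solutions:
 h(c) = C1 + Integral(c/cos(c), c)


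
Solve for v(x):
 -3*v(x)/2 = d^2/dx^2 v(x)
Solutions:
 v(x) = C1*sin(sqrt(6)*x/2) + C2*cos(sqrt(6)*x/2)


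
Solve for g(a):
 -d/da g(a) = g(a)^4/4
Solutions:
 g(a) = 2^(2/3)*(1/(C1 + 3*a))^(1/3)
 g(a) = (-6^(2/3) - 3*2^(2/3)*3^(1/6)*I)*(1/(C1 + a))^(1/3)/6
 g(a) = (-6^(2/3) + 3*2^(2/3)*3^(1/6)*I)*(1/(C1 + a))^(1/3)/6


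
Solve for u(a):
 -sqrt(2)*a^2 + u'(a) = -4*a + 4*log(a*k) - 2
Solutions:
 u(a) = C1 + sqrt(2)*a^3/3 - 2*a^2 + 4*a*log(a*k) - 6*a


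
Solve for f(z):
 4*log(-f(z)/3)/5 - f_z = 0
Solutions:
 -5*Integral(1/(log(-_y) - log(3)), (_y, f(z)))/4 = C1 - z


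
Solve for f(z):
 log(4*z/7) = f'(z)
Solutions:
 f(z) = C1 + z*log(z) - z + z*log(4/7)


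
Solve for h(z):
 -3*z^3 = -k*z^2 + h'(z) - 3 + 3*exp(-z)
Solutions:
 h(z) = C1 + k*z^3/3 - 3*z^4/4 + 3*z + 3*exp(-z)


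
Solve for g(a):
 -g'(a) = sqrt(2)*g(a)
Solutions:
 g(a) = C1*exp(-sqrt(2)*a)


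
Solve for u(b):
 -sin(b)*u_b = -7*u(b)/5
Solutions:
 u(b) = C1*(cos(b) - 1)^(7/10)/(cos(b) + 1)^(7/10)


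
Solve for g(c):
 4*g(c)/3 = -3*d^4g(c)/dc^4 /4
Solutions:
 g(c) = (C1*sin(sqrt(6)*c/3) + C2*cos(sqrt(6)*c/3))*exp(-sqrt(6)*c/3) + (C3*sin(sqrt(6)*c/3) + C4*cos(sqrt(6)*c/3))*exp(sqrt(6)*c/3)


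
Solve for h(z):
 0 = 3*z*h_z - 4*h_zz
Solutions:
 h(z) = C1 + C2*erfi(sqrt(6)*z/4)


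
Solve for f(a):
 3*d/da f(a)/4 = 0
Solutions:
 f(a) = C1


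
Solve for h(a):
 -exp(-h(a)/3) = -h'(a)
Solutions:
 h(a) = 3*log(C1 + a/3)


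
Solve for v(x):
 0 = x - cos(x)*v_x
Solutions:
 v(x) = C1 + Integral(x/cos(x), x)


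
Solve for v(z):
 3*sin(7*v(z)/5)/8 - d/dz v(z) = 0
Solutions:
 -3*z/8 + 5*log(cos(7*v(z)/5) - 1)/14 - 5*log(cos(7*v(z)/5) + 1)/14 = C1


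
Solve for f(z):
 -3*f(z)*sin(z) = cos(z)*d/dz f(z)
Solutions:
 f(z) = C1*cos(z)^3


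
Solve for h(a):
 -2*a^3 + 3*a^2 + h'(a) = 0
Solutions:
 h(a) = C1 + a^4/2 - a^3


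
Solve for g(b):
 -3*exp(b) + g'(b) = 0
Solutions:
 g(b) = C1 + 3*exp(b)


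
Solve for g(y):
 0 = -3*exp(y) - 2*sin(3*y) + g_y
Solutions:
 g(y) = C1 + 3*exp(y) - 2*cos(3*y)/3


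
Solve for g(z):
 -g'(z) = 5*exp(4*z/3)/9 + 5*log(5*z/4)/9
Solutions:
 g(z) = C1 - 5*z*log(z)/9 + 5*z*(-log(5) + 1 + 2*log(2))/9 - 5*exp(4*z/3)/12


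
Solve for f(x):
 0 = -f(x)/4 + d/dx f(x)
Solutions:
 f(x) = C1*exp(x/4)


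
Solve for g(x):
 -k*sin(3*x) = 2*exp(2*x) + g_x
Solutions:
 g(x) = C1 + k*cos(3*x)/3 - exp(2*x)


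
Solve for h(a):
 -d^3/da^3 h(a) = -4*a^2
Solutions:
 h(a) = C1 + C2*a + C3*a^2 + a^5/15


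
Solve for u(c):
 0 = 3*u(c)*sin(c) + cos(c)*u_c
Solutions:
 u(c) = C1*cos(c)^3


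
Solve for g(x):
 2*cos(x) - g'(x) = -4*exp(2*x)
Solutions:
 g(x) = C1 + 2*exp(2*x) + 2*sin(x)


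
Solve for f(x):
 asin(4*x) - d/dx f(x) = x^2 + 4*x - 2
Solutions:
 f(x) = C1 - x^3/3 - 2*x^2 + x*asin(4*x) + 2*x + sqrt(1 - 16*x^2)/4


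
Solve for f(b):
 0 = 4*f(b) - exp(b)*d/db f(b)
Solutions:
 f(b) = C1*exp(-4*exp(-b))


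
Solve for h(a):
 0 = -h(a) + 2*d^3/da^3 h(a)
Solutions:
 h(a) = C3*exp(2^(2/3)*a/2) + (C1*sin(2^(2/3)*sqrt(3)*a/4) + C2*cos(2^(2/3)*sqrt(3)*a/4))*exp(-2^(2/3)*a/4)


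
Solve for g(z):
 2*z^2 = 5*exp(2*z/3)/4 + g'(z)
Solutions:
 g(z) = C1 + 2*z^3/3 - 15*exp(2*z/3)/8


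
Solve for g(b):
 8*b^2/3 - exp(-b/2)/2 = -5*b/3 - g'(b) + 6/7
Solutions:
 g(b) = C1 - 8*b^3/9 - 5*b^2/6 + 6*b/7 - 1/sqrt(exp(b))


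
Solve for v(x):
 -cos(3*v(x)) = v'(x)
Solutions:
 v(x) = -asin((C1 + exp(6*x))/(C1 - exp(6*x)))/3 + pi/3
 v(x) = asin((C1 + exp(6*x))/(C1 - exp(6*x)))/3


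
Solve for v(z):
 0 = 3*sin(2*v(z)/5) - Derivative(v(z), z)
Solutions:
 -3*z + 5*log(cos(2*v(z)/5) - 1)/4 - 5*log(cos(2*v(z)/5) + 1)/4 = C1


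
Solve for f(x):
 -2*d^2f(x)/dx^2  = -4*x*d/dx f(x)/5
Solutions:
 f(x) = C1 + C2*erfi(sqrt(5)*x/5)


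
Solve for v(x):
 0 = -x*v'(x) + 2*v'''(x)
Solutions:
 v(x) = C1 + Integral(C2*airyai(2^(2/3)*x/2) + C3*airybi(2^(2/3)*x/2), x)


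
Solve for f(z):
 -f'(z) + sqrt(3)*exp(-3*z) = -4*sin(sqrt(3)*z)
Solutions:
 f(z) = C1 - 4*sqrt(3)*cos(sqrt(3)*z)/3 - sqrt(3)*exp(-3*z)/3


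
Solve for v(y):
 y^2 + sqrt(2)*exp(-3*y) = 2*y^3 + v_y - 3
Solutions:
 v(y) = C1 - y^4/2 + y^3/3 + 3*y - sqrt(2)*exp(-3*y)/3


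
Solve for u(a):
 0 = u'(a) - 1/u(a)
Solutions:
 u(a) = -sqrt(C1 + 2*a)
 u(a) = sqrt(C1 + 2*a)


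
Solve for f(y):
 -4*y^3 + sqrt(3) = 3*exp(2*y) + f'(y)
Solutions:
 f(y) = C1 - y^4 + sqrt(3)*y - 3*exp(2*y)/2


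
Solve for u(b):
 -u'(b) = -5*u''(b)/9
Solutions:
 u(b) = C1 + C2*exp(9*b/5)


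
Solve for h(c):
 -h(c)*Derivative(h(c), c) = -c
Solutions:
 h(c) = -sqrt(C1 + c^2)
 h(c) = sqrt(C1 + c^2)


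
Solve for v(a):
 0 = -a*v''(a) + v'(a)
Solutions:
 v(a) = C1 + C2*a^2


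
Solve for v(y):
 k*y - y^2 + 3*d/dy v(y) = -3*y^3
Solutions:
 v(y) = C1 - k*y^2/6 - y^4/4 + y^3/9


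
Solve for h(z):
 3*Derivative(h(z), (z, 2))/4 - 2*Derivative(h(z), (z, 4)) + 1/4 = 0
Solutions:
 h(z) = C1 + C2*z + C3*exp(-sqrt(6)*z/4) + C4*exp(sqrt(6)*z/4) - z^2/6


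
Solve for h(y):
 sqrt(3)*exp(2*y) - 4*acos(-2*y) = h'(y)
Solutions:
 h(y) = C1 - 4*y*acos(-2*y) - 2*sqrt(1 - 4*y^2) + sqrt(3)*exp(2*y)/2


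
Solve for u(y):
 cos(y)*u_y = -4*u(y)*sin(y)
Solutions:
 u(y) = C1*cos(y)^4


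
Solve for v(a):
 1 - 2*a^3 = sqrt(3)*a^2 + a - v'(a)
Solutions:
 v(a) = C1 + a^4/2 + sqrt(3)*a^3/3 + a^2/2 - a


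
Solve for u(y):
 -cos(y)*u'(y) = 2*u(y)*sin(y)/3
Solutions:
 u(y) = C1*cos(y)^(2/3)


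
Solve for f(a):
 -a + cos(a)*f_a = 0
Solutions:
 f(a) = C1 + Integral(a/cos(a), a)


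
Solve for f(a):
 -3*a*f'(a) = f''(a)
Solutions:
 f(a) = C1 + C2*erf(sqrt(6)*a/2)


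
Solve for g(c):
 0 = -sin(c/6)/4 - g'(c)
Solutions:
 g(c) = C1 + 3*cos(c/6)/2


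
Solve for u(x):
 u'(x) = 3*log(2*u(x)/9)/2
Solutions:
 -2*Integral(1/(log(_y) - 2*log(3) + log(2)), (_y, u(x)))/3 = C1 - x


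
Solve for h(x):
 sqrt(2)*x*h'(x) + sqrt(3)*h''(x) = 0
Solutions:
 h(x) = C1 + C2*erf(6^(3/4)*x/6)


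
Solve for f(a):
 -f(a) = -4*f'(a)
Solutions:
 f(a) = C1*exp(a/4)


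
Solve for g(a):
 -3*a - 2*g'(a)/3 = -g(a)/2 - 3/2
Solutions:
 g(a) = C1*exp(3*a/4) + 6*a + 5


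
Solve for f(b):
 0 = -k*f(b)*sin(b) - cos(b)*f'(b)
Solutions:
 f(b) = C1*exp(k*log(cos(b)))


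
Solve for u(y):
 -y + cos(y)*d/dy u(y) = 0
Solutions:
 u(y) = C1 + Integral(y/cos(y), y)


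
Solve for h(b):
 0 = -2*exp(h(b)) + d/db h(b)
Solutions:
 h(b) = log(-1/(C1 + 2*b))


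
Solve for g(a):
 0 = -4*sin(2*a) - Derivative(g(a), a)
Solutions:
 g(a) = C1 + 2*cos(2*a)


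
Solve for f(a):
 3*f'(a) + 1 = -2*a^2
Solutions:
 f(a) = C1 - 2*a^3/9 - a/3


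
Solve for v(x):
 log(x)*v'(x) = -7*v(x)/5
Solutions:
 v(x) = C1*exp(-7*li(x)/5)


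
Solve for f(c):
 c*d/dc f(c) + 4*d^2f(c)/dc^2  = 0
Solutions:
 f(c) = C1 + C2*erf(sqrt(2)*c/4)


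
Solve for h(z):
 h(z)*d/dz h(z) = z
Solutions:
 h(z) = -sqrt(C1 + z^2)
 h(z) = sqrt(C1 + z^2)


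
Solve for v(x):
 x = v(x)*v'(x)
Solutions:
 v(x) = -sqrt(C1 + x^2)
 v(x) = sqrt(C1 + x^2)


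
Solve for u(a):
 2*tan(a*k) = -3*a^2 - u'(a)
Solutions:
 u(a) = C1 - a^3 - 2*Piecewise((-log(cos(a*k))/k, Ne(k, 0)), (0, True))


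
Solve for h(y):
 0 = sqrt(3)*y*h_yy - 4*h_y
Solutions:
 h(y) = C1 + C2*y^(1 + 4*sqrt(3)/3)


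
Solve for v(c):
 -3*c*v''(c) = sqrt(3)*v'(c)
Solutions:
 v(c) = C1 + C2*c^(1 - sqrt(3)/3)


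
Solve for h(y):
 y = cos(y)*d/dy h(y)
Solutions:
 h(y) = C1 + Integral(y/cos(y), y)


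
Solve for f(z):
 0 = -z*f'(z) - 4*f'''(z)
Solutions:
 f(z) = C1 + Integral(C2*airyai(-2^(1/3)*z/2) + C3*airybi(-2^(1/3)*z/2), z)


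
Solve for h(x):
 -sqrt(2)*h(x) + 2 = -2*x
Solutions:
 h(x) = sqrt(2)*(x + 1)


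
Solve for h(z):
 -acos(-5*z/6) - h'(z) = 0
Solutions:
 h(z) = C1 - z*acos(-5*z/6) - sqrt(36 - 25*z^2)/5


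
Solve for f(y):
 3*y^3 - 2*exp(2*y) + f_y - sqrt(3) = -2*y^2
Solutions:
 f(y) = C1 - 3*y^4/4 - 2*y^3/3 + sqrt(3)*y + exp(2*y)


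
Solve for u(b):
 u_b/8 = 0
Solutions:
 u(b) = C1


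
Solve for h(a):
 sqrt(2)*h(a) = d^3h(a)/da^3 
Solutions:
 h(a) = C3*exp(2^(1/6)*a) + (C1*sin(2^(1/6)*sqrt(3)*a/2) + C2*cos(2^(1/6)*sqrt(3)*a/2))*exp(-2^(1/6)*a/2)


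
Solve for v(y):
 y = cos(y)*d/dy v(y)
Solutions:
 v(y) = C1 + Integral(y/cos(y), y)


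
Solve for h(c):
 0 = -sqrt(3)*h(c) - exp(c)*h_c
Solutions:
 h(c) = C1*exp(sqrt(3)*exp(-c))


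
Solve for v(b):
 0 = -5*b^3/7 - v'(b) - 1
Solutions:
 v(b) = C1 - 5*b^4/28 - b


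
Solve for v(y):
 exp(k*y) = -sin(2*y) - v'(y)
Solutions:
 v(y) = C1 + cos(2*y)/2 - exp(k*y)/k


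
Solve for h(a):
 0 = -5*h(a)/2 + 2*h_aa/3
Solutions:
 h(a) = C1*exp(-sqrt(15)*a/2) + C2*exp(sqrt(15)*a/2)


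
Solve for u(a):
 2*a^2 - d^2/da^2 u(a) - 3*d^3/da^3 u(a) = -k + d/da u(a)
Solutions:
 u(a) = C1 + 2*a^3/3 - 2*a^2 + a*k - 8*a + (C2*sin(sqrt(11)*a/6) + C3*cos(sqrt(11)*a/6))*exp(-a/6)


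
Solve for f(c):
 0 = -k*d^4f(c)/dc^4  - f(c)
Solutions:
 f(c) = C1*exp(-c*(-1/k)^(1/4)) + C2*exp(c*(-1/k)^(1/4)) + C3*exp(-I*c*(-1/k)^(1/4)) + C4*exp(I*c*(-1/k)^(1/4))


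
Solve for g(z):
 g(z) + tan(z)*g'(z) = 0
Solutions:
 g(z) = C1/sin(z)


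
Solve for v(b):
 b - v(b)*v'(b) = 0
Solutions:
 v(b) = -sqrt(C1 + b^2)
 v(b) = sqrt(C1 + b^2)


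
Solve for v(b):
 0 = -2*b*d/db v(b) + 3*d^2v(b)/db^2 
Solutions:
 v(b) = C1 + C2*erfi(sqrt(3)*b/3)
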